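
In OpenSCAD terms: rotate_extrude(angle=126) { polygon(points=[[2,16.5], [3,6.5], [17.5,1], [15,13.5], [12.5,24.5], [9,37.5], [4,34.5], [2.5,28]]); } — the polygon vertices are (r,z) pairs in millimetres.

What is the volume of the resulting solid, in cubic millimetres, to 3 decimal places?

Volume = 6497.743 mm³

Profile (r,z), 8 vertices: (2,16.5) (3,6.5) (17.5,1) (15,13.5) (12.5,24.5) (9,37.5) (4,34.5) (2.5,28)
edge 0: (2,16.5)→(3,6.5)  cross = 2·6.5 − 3·16.5 = -36.5000; (r_i+r_j)·cross = 5·-36.5000 = -182.5000
edge 1: (3,6.5)→(17.5,1)  cross = 3·1 − 17.5·6.5 = -110.7500; (r_i+r_j)·cross = 20.5·-110.7500 = -2270.3750
edge 2: (17.5,1)→(15,13.5)  cross = 17.5·13.5 − 15·1 = 221.2500; (r_i+r_j)·cross = 32.5·221.2500 = 7190.6250
edge 3: (15,13.5)→(12.5,24.5)  cross = 15·24.5 − 12.5·13.5 = 198.7500; (r_i+r_j)·cross = 27.5·198.7500 = 5465.6250
edge 4: (12.5,24.5)→(9,37.5)  cross = 12.5·37.5 − 9·24.5 = 248.2500; (r_i+r_j)·cross = 21.5·248.2500 = 5337.3750
edge 5: (9,37.5)→(4,34.5)  cross = 9·34.5 − 4·37.5 = 160.5000; (r_i+r_j)·cross = 13·160.5000 = 2086.5000
edge 6: (4,34.5)→(2.5,28)  cross = 4·28 − 2.5·34.5 = 25.7500; (r_i+r_j)·cross = 6.5·25.7500 = 167.3750
edge 7: (2.5,28)→(2,16.5)  cross = 2.5·16.5 − 2·28 = -14.7500; (r_i+r_j)·cross = 4.5·-14.7500 = -66.3750
Σcross = 692.5000 → A = |Σcross|/2 = 346.2500 mm²
Σ(r_i+r_j)·cross = 17728.2500 → first moment M = |Σ|/6 = 2954.7083
R_c = M/A = 2954.7083/346.2500 = 8.5335 mm
θ = 126° = 2.199115 rad
V = θ·R_c·A = 2.199115·8.5335·346.2500 = 6497.743 mm³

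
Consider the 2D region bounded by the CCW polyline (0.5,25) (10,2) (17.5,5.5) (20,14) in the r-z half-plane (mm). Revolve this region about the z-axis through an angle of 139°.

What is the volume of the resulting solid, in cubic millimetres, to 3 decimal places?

Profile (r,z), 4 vertices: (0.5,25) (10,2) (17.5,5.5) (20,14)
edge 0: (0.5,25)→(10,2)  cross = 0.5·2 − 10·25 = -249.0000; (r_i+r_j)·cross = 10.5·-249.0000 = -2614.5000
edge 1: (10,2)→(17.5,5.5)  cross = 10·5.5 − 17.5·2 = 20.0000; (r_i+r_j)·cross = 27.5·20.0000 = 550.0000
edge 2: (17.5,5.5)→(20,14)  cross = 17.5·14 − 20·5.5 = 135.0000; (r_i+r_j)·cross = 37.5·135.0000 = 5062.5000
edge 3: (20,14)→(0.5,25)  cross = 20·25 − 0.5·14 = 493.0000; (r_i+r_j)·cross = 20.5·493.0000 = 10106.5000
Σcross = 399.0000 → A = |Σcross|/2 = 199.5000 mm²
Σ(r_i+r_j)·cross = 13104.5000 → first moment M = |Σ|/6 = 2184.0833
R_c = M/A = 2184.0833/199.5000 = 10.9478 mm
θ = 139° = 2.426008 rad
V = θ·R_c·A = 2.426008·10.9478·199.5000 = 5298.603 mm³

Volume = 5298.603 mm³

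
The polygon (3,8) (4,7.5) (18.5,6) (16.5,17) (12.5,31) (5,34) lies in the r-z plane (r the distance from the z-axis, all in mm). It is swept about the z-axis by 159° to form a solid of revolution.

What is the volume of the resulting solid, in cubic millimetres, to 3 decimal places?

Profile (r,z), 6 vertices: (3,8) (4,7.5) (18.5,6) (16.5,17) (12.5,31) (5,34)
edge 0: (3,8)→(4,7.5)  cross = 3·7.5 − 4·8 = -9.5000; (r_i+r_j)·cross = 7·-9.5000 = -66.5000
edge 1: (4,7.5)→(18.5,6)  cross = 4·6 − 18.5·7.5 = -114.7500; (r_i+r_j)·cross = 22.5·-114.7500 = -2581.8750
edge 2: (18.5,6)→(16.5,17)  cross = 18.5·17 − 16.5·6 = 215.5000; (r_i+r_j)·cross = 35·215.5000 = 7542.5000
edge 3: (16.5,17)→(12.5,31)  cross = 16.5·31 − 12.5·17 = 299.0000; (r_i+r_j)·cross = 29·299.0000 = 8671.0000
edge 4: (12.5,31)→(5,34)  cross = 12.5·34 − 5·31 = 270.0000; (r_i+r_j)·cross = 17.5·270.0000 = 4725.0000
edge 5: (5,34)→(3,8)  cross = 5·8 − 3·34 = -62.0000; (r_i+r_j)·cross = 8·-62.0000 = -496.0000
Σcross = 598.2500 → A = |Σcross|/2 = 299.1250 mm²
Σ(r_i+r_j)·cross = 17794.1250 → first moment M = |Σ|/6 = 2965.6875
R_c = M/A = 2965.6875/299.1250 = 9.9145 mm
θ = 159° = 2.775074 rad
V = θ·R_c·A = 2.775074·9.9145·299.1250 = 8230.001 mm³

Volume = 8230.001 mm³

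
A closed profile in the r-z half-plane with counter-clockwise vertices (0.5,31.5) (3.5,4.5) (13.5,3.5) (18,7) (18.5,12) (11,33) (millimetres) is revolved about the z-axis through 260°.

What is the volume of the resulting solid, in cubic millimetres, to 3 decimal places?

Profile (r,z), 6 vertices: (0.5,31.5) (3.5,4.5) (13.5,3.5) (18,7) (18.5,12) (11,33)
edge 0: (0.5,31.5)→(3.5,4.5)  cross = 0.5·4.5 − 3.5·31.5 = -108.0000; (r_i+r_j)·cross = 4·-108.0000 = -432.0000
edge 1: (3.5,4.5)→(13.5,3.5)  cross = 3.5·3.5 − 13.5·4.5 = -48.5000; (r_i+r_j)·cross = 17·-48.5000 = -824.5000
edge 2: (13.5,3.5)→(18,7)  cross = 13.5·7 − 18·3.5 = 31.5000; (r_i+r_j)·cross = 31.5·31.5000 = 992.2500
edge 3: (18,7)→(18.5,12)  cross = 18·12 − 18.5·7 = 86.5000; (r_i+r_j)·cross = 36.5·86.5000 = 3157.2500
edge 4: (18.5,12)→(11,33)  cross = 18.5·33 − 11·12 = 478.5000; (r_i+r_j)·cross = 29.5·478.5000 = 14115.7500
edge 5: (11,33)→(0.5,31.5)  cross = 11·31.5 − 0.5·33 = 330.0000; (r_i+r_j)·cross = 11.5·330.0000 = 3795.0000
Σcross = 770.0000 → A = |Σcross|/2 = 385.0000 mm²
Σ(r_i+r_j)·cross = 20803.7500 → first moment M = |Σ|/6 = 3467.2917
R_c = M/A = 3467.2917/385.0000 = 9.0060 mm
θ = 260° = 4.537856 rad
V = θ·R_c·A = 4.537856·9.0060·385.0000 = 15734.070 mm³

Volume = 15734.070 mm³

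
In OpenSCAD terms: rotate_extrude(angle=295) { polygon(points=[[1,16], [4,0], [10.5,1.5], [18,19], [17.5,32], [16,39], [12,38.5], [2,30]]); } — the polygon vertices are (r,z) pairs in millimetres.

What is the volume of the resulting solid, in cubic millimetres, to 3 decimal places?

Volume = 23299.037 mm³

Profile (r,z), 8 vertices: (1,16) (4,0) (10.5,1.5) (18,19) (17.5,32) (16,39) (12,38.5) (2,30)
edge 0: (1,16)→(4,0)  cross = 1·0 − 4·16 = -64.0000; (r_i+r_j)·cross = 5·-64.0000 = -320.0000
edge 1: (4,0)→(10.5,1.5)  cross = 4·1.5 − 10.5·0 = 6.0000; (r_i+r_j)·cross = 14.5·6.0000 = 87.0000
edge 2: (10.5,1.5)→(18,19)  cross = 10.5·19 − 18·1.5 = 172.5000; (r_i+r_j)·cross = 28.5·172.5000 = 4916.2500
edge 3: (18,19)→(17.5,32)  cross = 18·32 − 17.5·19 = 243.5000; (r_i+r_j)·cross = 35.5·243.5000 = 8644.2500
edge 4: (17.5,32)→(16,39)  cross = 17.5·39 − 16·32 = 170.5000; (r_i+r_j)·cross = 33.5·170.5000 = 5711.7500
edge 5: (16,39)→(12,38.5)  cross = 16·38.5 − 12·39 = 148.0000; (r_i+r_j)·cross = 28·148.0000 = 4144.0000
edge 6: (12,38.5)→(2,30)  cross = 12·30 − 2·38.5 = 283.0000; (r_i+r_j)·cross = 14·283.0000 = 3962.0000
edge 7: (2,30)→(1,16)  cross = 2·16 − 1·30 = 2.0000; (r_i+r_j)·cross = 3·2.0000 = 6.0000
Σcross = 961.5000 → A = |Σcross|/2 = 480.7500 mm²
Σ(r_i+r_j)·cross = 27151.2500 → first moment M = |Σ|/6 = 4525.2083
R_c = M/A = 4525.2083/480.7500 = 9.4128 mm
θ = 295° = 5.148721 rad
V = θ·R_c·A = 5.148721·9.4128·480.7500 = 23299.037 mm³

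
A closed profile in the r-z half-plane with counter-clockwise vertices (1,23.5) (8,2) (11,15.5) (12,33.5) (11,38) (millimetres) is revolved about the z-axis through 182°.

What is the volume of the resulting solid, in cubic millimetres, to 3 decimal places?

Profile (r,z), 5 vertices: (1,23.5) (8,2) (11,15.5) (12,33.5) (11,38)
edge 0: (1,23.5)→(8,2)  cross = 1·2 − 8·23.5 = -186.0000; (r_i+r_j)·cross = 9·-186.0000 = -1674.0000
edge 1: (8,2)→(11,15.5)  cross = 8·15.5 − 11·2 = 102.0000; (r_i+r_j)·cross = 19·102.0000 = 1938.0000
edge 2: (11,15.5)→(12,33.5)  cross = 11·33.5 − 12·15.5 = 182.5000; (r_i+r_j)·cross = 23·182.5000 = 4197.5000
edge 3: (12,33.5)→(11,38)  cross = 12·38 − 11·33.5 = 87.5000; (r_i+r_j)·cross = 23·87.5000 = 2012.5000
edge 4: (11,38)→(1,23.5)  cross = 11·23.5 − 1·38 = 220.5000; (r_i+r_j)·cross = 12·220.5000 = 2646.0000
Σcross = 406.5000 → A = |Σcross|/2 = 203.2500 mm²
Σ(r_i+r_j)·cross = 9120.0000 → first moment M = |Σ|/6 = 1520.0000
R_c = M/A = 1520.0000/203.2500 = 7.4785 mm
θ = 182° = 3.176499 rad
V = θ·R_c·A = 3.176499·7.4785·203.2500 = 4828.279 mm³

Volume = 4828.279 mm³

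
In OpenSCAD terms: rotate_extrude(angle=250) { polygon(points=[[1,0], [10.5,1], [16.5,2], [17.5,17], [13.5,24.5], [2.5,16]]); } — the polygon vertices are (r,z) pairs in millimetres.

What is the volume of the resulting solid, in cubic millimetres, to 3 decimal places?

Profile (r,z), 6 vertices: (1,0) (10.5,1) (16.5,2) (17.5,17) (13.5,24.5) (2.5,16)
edge 0: (1,0)→(10.5,1)  cross = 1·1 − 10.5·0 = 1.0000; (r_i+r_j)·cross = 11.5·1.0000 = 11.5000
edge 1: (10.5,1)→(16.5,2)  cross = 10.5·2 − 16.5·1 = 4.5000; (r_i+r_j)·cross = 27·4.5000 = 121.5000
edge 2: (16.5,2)→(17.5,17)  cross = 16.5·17 − 17.5·2 = 245.5000; (r_i+r_j)·cross = 34·245.5000 = 8347.0000
edge 3: (17.5,17)→(13.5,24.5)  cross = 17.5·24.5 − 13.5·17 = 199.2500; (r_i+r_j)·cross = 31·199.2500 = 6176.7500
edge 4: (13.5,24.5)→(2.5,16)  cross = 13.5·16 − 2.5·24.5 = 154.7500; (r_i+r_j)·cross = 16·154.7500 = 2476.0000
edge 5: (2.5,16)→(1,0)  cross = 2.5·0 − 1·16 = -16.0000; (r_i+r_j)·cross = 3.5·-16.0000 = -56.0000
Σcross = 589.0000 → A = |Σcross|/2 = 294.5000 mm²
Σ(r_i+r_j)·cross = 17076.7500 → first moment M = |Σ|/6 = 2846.1250
R_c = M/A = 2846.1250/294.5000 = 9.6643 mm
θ = 250° = 4.363323 rad
V = θ·R_c·A = 4.363323·9.6643·294.5000 = 12418.563 mm³

Volume = 12418.563 mm³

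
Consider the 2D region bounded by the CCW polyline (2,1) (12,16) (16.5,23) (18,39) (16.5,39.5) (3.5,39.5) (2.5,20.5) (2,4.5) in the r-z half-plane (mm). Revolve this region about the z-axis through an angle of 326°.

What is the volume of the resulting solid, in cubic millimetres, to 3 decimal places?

Profile (r,z), 8 vertices: (2,1) (12,16) (16.5,23) (18,39) (16.5,39.5) (3.5,39.5) (2.5,20.5) (2,4.5)
edge 0: (2,1)→(12,16)  cross = 2·16 − 12·1 = 20.0000; (r_i+r_j)·cross = 14·20.0000 = 280.0000
edge 1: (12,16)→(16.5,23)  cross = 12·23 − 16.5·16 = 12.0000; (r_i+r_j)·cross = 28.5·12.0000 = 342.0000
edge 2: (16.5,23)→(18,39)  cross = 16.5·39 − 18·23 = 229.5000; (r_i+r_j)·cross = 34.5·229.5000 = 7917.7500
edge 3: (18,39)→(16.5,39.5)  cross = 18·39.5 − 16.5·39 = 67.5000; (r_i+r_j)·cross = 34.5·67.5000 = 2328.7500
edge 4: (16.5,39.5)→(3.5,39.5)  cross = 16.5·39.5 − 3.5·39.5 = 513.5000; (r_i+r_j)·cross = 20·513.5000 = 10270.0000
edge 5: (3.5,39.5)→(2.5,20.5)  cross = 3.5·20.5 − 2.5·39.5 = -27.0000; (r_i+r_j)·cross = 6·-27.0000 = -162.0000
edge 6: (2.5,20.5)→(2,4.5)  cross = 2.5·4.5 − 2·20.5 = -29.7500; (r_i+r_j)·cross = 4.5·-29.7500 = -133.8750
edge 7: (2,4.5)→(2,1)  cross = 2·1 − 2·4.5 = -7.0000; (r_i+r_j)·cross = 4·-7.0000 = -28.0000
Σcross = 778.7500 → A = |Σcross|/2 = 389.3750 mm²
Σ(r_i+r_j)·cross = 20814.6250 → first moment M = |Σ|/6 = 3469.1042
R_c = M/A = 3469.1042/389.3750 = 8.9094 mm
θ = 326° = 5.689773 rad
V = θ·R_c·A = 5.689773·8.9094·389.3750 = 19738.416 mm³

Volume = 19738.416 mm³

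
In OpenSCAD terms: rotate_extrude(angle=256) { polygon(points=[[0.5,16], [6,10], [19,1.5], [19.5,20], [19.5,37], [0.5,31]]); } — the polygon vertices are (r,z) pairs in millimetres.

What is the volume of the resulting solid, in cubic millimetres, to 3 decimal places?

Profile (r,z), 6 vertices: (0.5,16) (6,10) (19,1.5) (19.5,20) (19.5,37) (0.5,31)
edge 0: (0.5,16)→(6,10)  cross = 0.5·10 − 6·16 = -91.0000; (r_i+r_j)·cross = 6.5·-91.0000 = -591.5000
edge 1: (6,10)→(19,1.5)  cross = 6·1.5 − 19·10 = -181.0000; (r_i+r_j)·cross = 25·-181.0000 = -4525.0000
edge 2: (19,1.5)→(19.5,20)  cross = 19·20 − 19.5·1.5 = 350.7500; (r_i+r_j)·cross = 38.5·350.7500 = 13503.8750
edge 3: (19.5,20)→(19.5,37)  cross = 19.5·37 − 19.5·20 = 331.5000; (r_i+r_j)·cross = 39·331.5000 = 12928.5000
edge 4: (19.5,37)→(0.5,31)  cross = 19.5·31 − 0.5·37 = 586.0000; (r_i+r_j)·cross = 20·586.0000 = 11720.0000
edge 5: (0.5,31)→(0.5,16)  cross = 0.5·16 − 0.5·31 = -7.5000; (r_i+r_j)·cross = 1·-7.5000 = -7.5000
Σcross = 988.7500 → A = |Σcross|/2 = 494.3750 mm²
Σ(r_i+r_j)·cross = 33028.3750 → first moment M = |Σ|/6 = 5504.7292
R_c = M/A = 5504.7292/494.3750 = 11.1347 mm
θ = 256° = 4.468043 rad
V = θ·R_c·A = 4.468043·11.1347·494.3750 = 24595.366 mm³

Volume = 24595.366 mm³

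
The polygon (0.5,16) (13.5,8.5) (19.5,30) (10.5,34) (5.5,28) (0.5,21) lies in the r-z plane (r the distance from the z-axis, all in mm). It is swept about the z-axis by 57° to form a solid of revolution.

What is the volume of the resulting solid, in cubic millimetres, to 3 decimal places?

Volume = 2932.989 mm³

Profile (r,z), 6 vertices: (0.5,16) (13.5,8.5) (19.5,30) (10.5,34) (5.5,28) (0.5,21)
edge 0: (0.5,16)→(13.5,8.5)  cross = 0.5·8.5 − 13.5·16 = -211.7500; (r_i+r_j)·cross = 14·-211.7500 = -2964.5000
edge 1: (13.5,8.5)→(19.5,30)  cross = 13.5·30 − 19.5·8.5 = 239.2500; (r_i+r_j)·cross = 33·239.2500 = 7895.2500
edge 2: (19.5,30)→(10.5,34)  cross = 19.5·34 − 10.5·30 = 348.0000; (r_i+r_j)·cross = 30·348.0000 = 10440.0000
edge 3: (10.5,34)→(5.5,28)  cross = 10.5·28 − 5.5·34 = 107.0000; (r_i+r_j)·cross = 16·107.0000 = 1712.0000
edge 4: (5.5,28)→(0.5,21)  cross = 5.5·21 − 0.5·28 = 101.5000; (r_i+r_j)·cross = 6·101.5000 = 609.0000
edge 5: (0.5,21)→(0.5,16)  cross = 0.5·16 − 0.5·21 = -2.5000; (r_i+r_j)·cross = 1·-2.5000 = -2.5000
Σcross = 581.5000 → A = |Σcross|/2 = 290.7500 mm²
Σ(r_i+r_j)·cross = 17689.2500 → first moment M = |Σ|/6 = 2948.2083
R_c = M/A = 2948.2083/290.7500 = 10.1400 mm
θ = 57° = 0.994838 rad
V = θ·R_c·A = 0.994838·10.1400·290.7500 = 2932.989 mm³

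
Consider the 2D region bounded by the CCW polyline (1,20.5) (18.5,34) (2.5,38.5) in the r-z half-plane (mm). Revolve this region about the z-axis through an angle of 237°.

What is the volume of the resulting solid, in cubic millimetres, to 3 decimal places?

Volume = 4470.447 mm³

Profile (r,z), 3 vertices: (1,20.5) (18.5,34) (2.5,38.5)
edge 0: (1,20.5)→(18.5,34)  cross = 1·34 − 18.5·20.5 = -345.2500; (r_i+r_j)·cross = 19.5·-345.2500 = -6732.3750
edge 1: (18.5,34)→(2.5,38.5)  cross = 18.5·38.5 − 2.5·34 = 627.2500; (r_i+r_j)·cross = 21·627.2500 = 13172.2500
edge 2: (2.5,38.5)→(1,20.5)  cross = 2.5·20.5 − 1·38.5 = 12.7500; (r_i+r_j)·cross = 3.5·12.7500 = 44.6250
Σcross = 294.7500 → A = |Σcross|/2 = 147.3750 mm²
Σ(r_i+r_j)·cross = 6484.5000 → first moment M = |Σ|/6 = 1080.7500
R_c = M/A = 1080.7500/147.3750 = 7.3333 mm
θ = 237° = 4.136430 rad
V = θ·R_c·A = 4.136430·7.3333·147.3750 = 4470.447 mm³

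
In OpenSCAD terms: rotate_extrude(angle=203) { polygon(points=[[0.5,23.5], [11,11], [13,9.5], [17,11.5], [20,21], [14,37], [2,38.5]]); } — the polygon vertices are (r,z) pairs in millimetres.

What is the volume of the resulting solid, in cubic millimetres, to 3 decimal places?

Volume = 13687.197 mm³

Profile (r,z), 7 vertices: (0.5,23.5) (11,11) (13,9.5) (17,11.5) (20,21) (14,37) (2,38.5)
edge 0: (0.5,23.5)→(11,11)  cross = 0.5·11 − 11·23.5 = -253.0000; (r_i+r_j)·cross = 11.5·-253.0000 = -2909.5000
edge 1: (11,11)→(13,9.5)  cross = 11·9.5 − 13·11 = -38.5000; (r_i+r_j)·cross = 24·-38.5000 = -924.0000
edge 2: (13,9.5)→(17,11.5)  cross = 13·11.5 − 17·9.5 = -12.0000; (r_i+r_j)·cross = 30·-12.0000 = -360.0000
edge 3: (17,11.5)→(20,21)  cross = 17·21 − 20·11.5 = 127.0000; (r_i+r_j)·cross = 37·127.0000 = 4699.0000
edge 4: (20,21)→(14,37)  cross = 20·37 − 14·21 = 446.0000; (r_i+r_j)·cross = 34·446.0000 = 15164.0000
edge 5: (14,37)→(2,38.5)  cross = 14·38.5 − 2·37 = 465.0000; (r_i+r_j)·cross = 16·465.0000 = 7440.0000
edge 6: (2,38.5)→(0.5,23.5)  cross = 2·23.5 − 0.5·38.5 = 27.7500; (r_i+r_j)·cross = 2.5·27.7500 = 69.3750
Σcross = 762.2500 → A = |Σcross|/2 = 381.1250 mm²
Σ(r_i+r_j)·cross = 23178.8750 → first moment M = |Σ|/6 = 3863.1458
R_c = M/A = 3863.1458/381.1250 = 10.1362 mm
θ = 203° = 3.543018 rad
V = θ·R_c·A = 3.543018·10.1362·381.1250 = 13687.197 mm³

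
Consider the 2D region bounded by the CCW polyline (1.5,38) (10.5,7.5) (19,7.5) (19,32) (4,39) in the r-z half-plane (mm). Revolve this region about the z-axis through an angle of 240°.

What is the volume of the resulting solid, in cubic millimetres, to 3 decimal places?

Volume = 17989.894 mm³

Profile (r,z), 5 vertices: (1.5,38) (10.5,7.5) (19,7.5) (19,32) (4,39)
edge 0: (1.5,38)→(10.5,7.5)  cross = 1.5·7.5 − 10.5·38 = -387.7500; (r_i+r_j)·cross = 12·-387.7500 = -4653.0000
edge 1: (10.5,7.5)→(19,7.5)  cross = 10.5·7.5 − 19·7.5 = -63.7500; (r_i+r_j)·cross = 29.5·-63.7500 = -1880.6250
edge 2: (19,7.5)→(19,32)  cross = 19·32 − 19·7.5 = 465.5000; (r_i+r_j)·cross = 38·465.5000 = 17689.0000
edge 3: (19,32)→(4,39)  cross = 19·39 − 4·32 = 613.0000; (r_i+r_j)·cross = 23·613.0000 = 14099.0000
edge 4: (4,39)→(1.5,38)  cross = 4·38 − 1.5·39 = 93.5000; (r_i+r_j)·cross = 5.5·93.5000 = 514.2500
Σcross = 720.5000 → A = |Σcross|/2 = 360.2500 mm²
Σ(r_i+r_j)·cross = 25768.6250 → first moment M = |Σ|/6 = 4294.7708
R_c = M/A = 4294.7708/360.2500 = 11.9216 mm
θ = 240° = 4.188790 rad
V = θ·R_c·A = 4.188790·11.9216·360.2500 = 17989.894 mm³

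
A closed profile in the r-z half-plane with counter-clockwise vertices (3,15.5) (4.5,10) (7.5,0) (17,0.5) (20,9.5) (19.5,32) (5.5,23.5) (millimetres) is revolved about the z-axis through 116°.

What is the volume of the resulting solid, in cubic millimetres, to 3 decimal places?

Profile (r,z), 7 vertices: (3,15.5) (4.5,10) (7.5,0) (17,0.5) (20,9.5) (19.5,32) (5.5,23.5)
edge 0: (3,15.5)→(4.5,10)  cross = 3·10 − 4.5·15.5 = -39.7500; (r_i+r_j)·cross = 7.5·-39.7500 = -298.1250
edge 1: (4.5,10)→(7.5,0)  cross = 4.5·0 − 7.5·10 = -75.0000; (r_i+r_j)·cross = 12·-75.0000 = -900.0000
edge 2: (7.5,0)→(17,0.5)  cross = 7.5·0.5 − 17·0 = 3.7500; (r_i+r_j)·cross = 24.5·3.7500 = 91.8750
edge 3: (17,0.5)→(20,9.5)  cross = 17·9.5 − 20·0.5 = 151.5000; (r_i+r_j)·cross = 37·151.5000 = 5605.5000
edge 4: (20,9.5)→(19.5,32)  cross = 20·32 − 19.5·9.5 = 454.7500; (r_i+r_j)·cross = 39.5·454.7500 = 17962.6250
edge 5: (19.5,32)→(5.5,23.5)  cross = 19.5·23.5 − 5.5·32 = 282.2500; (r_i+r_j)·cross = 25·282.2500 = 7056.2500
edge 6: (5.5,23.5)→(3,15.5)  cross = 5.5·15.5 − 3·23.5 = 14.7500; (r_i+r_j)·cross = 8.5·14.7500 = 125.3750
Σcross = 792.2500 → A = |Σcross|/2 = 396.1250 mm²
Σ(r_i+r_j)·cross = 29643.5000 → first moment M = |Σ|/6 = 4940.5833
R_c = M/A = 4940.5833/396.1250 = 12.4723 mm
θ = 116° = 2.024582 rad
V = θ·R_c·A = 2.024582·12.4723·396.1250 = 10002.616 mm³

Volume = 10002.616 mm³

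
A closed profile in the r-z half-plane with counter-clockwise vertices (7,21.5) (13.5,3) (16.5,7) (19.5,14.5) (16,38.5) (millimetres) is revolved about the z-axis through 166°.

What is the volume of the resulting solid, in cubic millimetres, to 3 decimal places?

Profile (r,z), 5 vertices: (7,21.5) (13.5,3) (16.5,7) (19.5,14.5) (16,38.5)
edge 0: (7,21.5)→(13.5,3)  cross = 7·3 − 13.5·21.5 = -269.2500; (r_i+r_j)·cross = 20.5·-269.2500 = -5519.6250
edge 1: (13.5,3)→(16.5,7)  cross = 13.5·7 − 16.5·3 = 45.0000; (r_i+r_j)·cross = 30·45.0000 = 1350.0000
edge 2: (16.5,7)→(19.5,14.5)  cross = 16.5·14.5 − 19.5·7 = 102.7500; (r_i+r_j)·cross = 36·102.7500 = 3699.0000
edge 3: (19.5,14.5)→(16,38.5)  cross = 19.5·38.5 − 16·14.5 = 518.7500; (r_i+r_j)·cross = 35.5·518.7500 = 18415.6250
edge 4: (16,38.5)→(7,21.5)  cross = 16·21.5 − 7·38.5 = 74.5000; (r_i+r_j)·cross = 23·74.5000 = 1713.5000
Σcross = 471.7500 → A = |Σcross|/2 = 235.8750 mm²
Σ(r_i+r_j)·cross = 19658.5000 → first moment M = |Σ|/6 = 3276.4167
R_c = M/A = 3276.4167/235.8750 = 13.8905 mm
θ = 166° = 2.897247 rad
V = θ·R_c·A = 2.897247·13.8905·235.8750 = 9492.587 mm³

Volume = 9492.587 mm³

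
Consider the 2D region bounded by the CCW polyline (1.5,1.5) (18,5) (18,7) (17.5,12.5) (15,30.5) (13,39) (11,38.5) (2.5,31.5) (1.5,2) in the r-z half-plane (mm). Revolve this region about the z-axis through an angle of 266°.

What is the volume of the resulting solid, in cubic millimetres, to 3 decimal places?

Volume = 20124.599 mm³

Profile (r,z), 9 vertices: (1.5,1.5) (18,5) (18,7) (17.5,12.5) (15,30.5) (13,39) (11,38.5) (2.5,31.5) (1.5,2)
edge 0: (1.5,1.5)→(18,5)  cross = 1.5·5 − 18·1.5 = -19.5000; (r_i+r_j)·cross = 19.5·-19.5000 = -380.2500
edge 1: (18,5)→(18,7)  cross = 18·7 − 18·5 = 36.0000; (r_i+r_j)·cross = 36·36.0000 = 1296.0000
edge 2: (18,7)→(17.5,12.5)  cross = 18·12.5 − 17.5·7 = 102.5000; (r_i+r_j)·cross = 35.5·102.5000 = 3638.7500
edge 3: (17.5,12.5)→(15,30.5)  cross = 17.5·30.5 − 15·12.5 = 346.2500; (r_i+r_j)·cross = 32.5·346.2500 = 11253.1250
edge 4: (15,30.5)→(13,39)  cross = 15·39 − 13·30.5 = 188.5000; (r_i+r_j)·cross = 28·188.5000 = 5278.0000
edge 5: (13,39)→(11,38.5)  cross = 13·38.5 − 11·39 = 71.5000; (r_i+r_j)·cross = 24·71.5000 = 1716.0000
edge 6: (11,38.5)→(2.5,31.5)  cross = 11·31.5 − 2.5·38.5 = 250.2500; (r_i+r_j)·cross = 13.5·250.2500 = 3378.3750
edge 7: (2.5,31.5)→(1.5,2)  cross = 2.5·2 − 1.5·31.5 = -42.2500; (r_i+r_j)·cross = 4·-42.2500 = -169.0000
edge 8: (1.5,2)→(1.5,1.5)  cross = 1.5·1.5 − 1.5·2 = -0.7500; (r_i+r_j)·cross = 3·-0.7500 = -2.2500
Σcross = 932.5000 → A = |Σcross|/2 = 466.2500 mm²
Σ(r_i+r_j)·cross = 26008.7500 → first moment M = |Σ|/6 = 4334.7917
R_c = M/A = 4334.7917/466.2500 = 9.2971 mm
θ = 266° = 4.642576 rad
V = θ·R_c·A = 4.642576·9.2971·466.2500 = 20124.599 mm³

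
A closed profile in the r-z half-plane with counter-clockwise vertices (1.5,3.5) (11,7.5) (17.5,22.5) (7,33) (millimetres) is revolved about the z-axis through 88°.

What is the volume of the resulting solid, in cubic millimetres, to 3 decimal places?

Profile (r,z), 4 vertices: (1.5,3.5) (11,7.5) (17.5,22.5) (7,33)
edge 0: (1.5,3.5)→(11,7.5)  cross = 1.5·7.5 − 11·3.5 = -27.2500; (r_i+r_j)·cross = 12.5·-27.2500 = -340.6250
edge 1: (11,7.5)→(17.5,22.5)  cross = 11·22.5 − 17.5·7.5 = 116.2500; (r_i+r_j)·cross = 28.5·116.2500 = 3313.1250
edge 2: (17.5,22.5)→(7,33)  cross = 17.5·33 − 7·22.5 = 420.0000; (r_i+r_j)·cross = 24.5·420.0000 = 10290.0000
edge 3: (7,33)→(1.5,3.5)  cross = 7·3.5 − 1.5·33 = -25.0000; (r_i+r_j)·cross = 8.5·-25.0000 = -212.5000
Σcross = 484.0000 → A = |Σcross|/2 = 242.0000 mm²
Σ(r_i+r_j)·cross = 13050.0000 → first moment M = |Σ|/6 = 2175.0000
R_c = M/A = 2175.0000/242.0000 = 8.9876 mm
θ = 88° = 1.535890 rad
V = θ·R_c·A = 1.535890·8.9876·242.0000 = 3340.560 mm³

Volume = 3340.560 mm³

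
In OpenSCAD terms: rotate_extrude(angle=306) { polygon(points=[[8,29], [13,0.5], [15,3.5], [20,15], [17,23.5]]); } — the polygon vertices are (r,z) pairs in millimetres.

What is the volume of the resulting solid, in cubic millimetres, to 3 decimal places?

Profile (r,z), 5 vertices: (8,29) (13,0.5) (15,3.5) (20,15) (17,23.5)
edge 0: (8,29)→(13,0.5)  cross = 8·0.5 − 13·29 = -373.0000; (r_i+r_j)·cross = 21·-373.0000 = -7833.0000
edge 1: (13,0.5)→(15,3.5)  cross = 13·3.5 − 15·0.5 = 38.0000; (r_i+r_j)·cross = 28·38.0000 = 1064.0000
edge 2: (15,3.5)→(20,15)  cross = 15·15 − 20·3.5 = 155.0000; (r_i+r_j)·cross = 35·155.0000 = 5425.0000
edge 3: (20,15)→(17,23.5)  cross = 20·23.5 − 17·15 = 215.0000; (r_i+r_j)·cross = 37·215.0000 = 7955.0000
edge 4: (17,23.5)→(8,29)  cross = 17·29 − 8·23.5 = 305.0000; (r_i+r_j)·cross = 25·305.0000 = 7625.0000
Σcross = 340.0000 → A = |Σcross|/2 = 170.0000 mm²
Σ(r_i+r_j)·cross = 14236.0000 → first moment M = |Σ|/6 = 2372.6667
R_c = M/A = 2372.6667/170.0000 = 13.9569 mm
θ = 306° = 5.340708 rad
V = θ·R_c·A = 5.340708·13.9569·170.0000 = 12671.719 mm³

Volume = 12671.719 mm³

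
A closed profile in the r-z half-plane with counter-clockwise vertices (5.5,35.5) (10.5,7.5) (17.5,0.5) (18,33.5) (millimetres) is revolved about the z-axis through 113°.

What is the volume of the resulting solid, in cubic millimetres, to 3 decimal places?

Volume = 7345.541 mm³

Profile (r,z), 4 vertices: (5.5,35.5) (10.5,7.5) (17.5,0.5) (18,33.5)
edge 0: (5.5,35.5)→(10.5,7.5)  cross = 5.5·7.5 − 10.5·35.5 = -331.5000; (r_i+r_j)·cross = 16·-331.5000 = -5304.0000
edge 1: (10.5,7.5)→(17.5,0.5)  cross = 10.5·0.5 − 17.5·7.5 = -126.0000; (r_i+r_j)·cross = 28·-126.0000 = -3528.0000
edge 2: (17.5,0.5)→(18,33.5)  cross = 17.5·33.5 − 18·0.5 = 577.2500; (r_i+r_j)·cross = 35.5·577.2500 = 20492.3750
edge 3: (18,33.5)→(5.5,35.5)  cross = 18·35.5 − 5.5·33.5 = 454.7500; (r_i+r_j)·cross = 23.5·454.7500 = 10686.6250
Σcross = 574.5000 → A = |Σcross|/2 = 287.2500 mm²
Σ(r_i+r_j)·cross = 22347.0000 → first moment M = |Σ|/6 = 3724.5000
R_c = M/A = 3724.5000/287.2500 = 12.9661 mm
θ = 113° = 1.972222 rad
V = θ·R_c·A = 1.972222·12.9661·287.2500 = 7345.541 mm³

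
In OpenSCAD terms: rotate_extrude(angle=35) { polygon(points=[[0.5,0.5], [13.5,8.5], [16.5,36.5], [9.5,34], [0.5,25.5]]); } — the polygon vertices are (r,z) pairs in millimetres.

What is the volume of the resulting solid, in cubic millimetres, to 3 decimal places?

Volume = 1868.280 mm³

Profile (r,z), 5 vertices: (0.5,0.5) (13.5,8.5) (16.5,36.5) (9.5,34) (0.5,25.5)
edge 0: (0.5,0.5)→(13.5,8.5)  cross = 0.5·8.5 − 13.5·0.5 = -2.5000; (r_i+r_j)·cross = 14·-2.5000 = -35.0000
edge 1: (13.5,8.5)→(16.5,36.5)  cross = 13.5·36.5 − 16.5·8.5 = 352.5000; (r_i+r_j)·cross = 30·352.5000 = 10575.0000
edge 2: (16.5,36.5)→(9.5,34)  cross = 16.5·34 − 9.5·36.5 = 214.2500; (r_i+r_j)·cross = 26·214.2500 = 5570.5000
edge 3: (9.5,34)→(0.5,25.5)  cross = 9.5·25.5 − 0.5·34 = 225.2500; (r_i+r_j)·cross = 10·225.2500 = 2252.5000
edge 4: (0.5,25.5)→(0.5,0.5)  cross = 0.5·0.5 − 0.5·25.5 = -12.5000; (r_i+r_j)·cross = 1·-12.5000 = -12.5000
Σcross = 777.0000 → A = |Σcross|/2 = 388.5000 mm²
Σ(r_i+r_j)·cross = 18350.5000 → first moment M = |Σ|/6 = 3058.4167
R_c = M/A = 3058.4167/388.5000 = 7.8724 mm
θ = 35° = 0.610865 rad
V = θ·R_c·A = 0.610865·7.8724·388.5000 = 1868.280 mm³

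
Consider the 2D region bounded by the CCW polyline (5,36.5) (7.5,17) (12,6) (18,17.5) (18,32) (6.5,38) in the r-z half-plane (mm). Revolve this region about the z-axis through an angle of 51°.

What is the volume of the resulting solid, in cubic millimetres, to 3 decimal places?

Profile (r,z), 6 vertices: (5,36.5) (7.5,17) (12,6) (18,17.5) (18,32) (6.5,38)
edge 0: (5,36.5)→(7.5,17)  cross = 5·17 − 7.5·36.5 = -188.7500; (r_i+r_j)·cross = 12.5·-188.7500 = -2359.3750
edge 1: (7.5,17)→(12,6)  cross = 7.5·6 − 12·17 = -159.0000; (r_i+r_j)·cross = 19.5·-159.0000 = -3100.5000
edge 2: (12,6)→(18,17.5)  cross = 12·17.5 − 18·6 = 102.0000; (r_i+r_j)·cross = 30·102.0000 = 3060.0000
edge 3: (18,17.5)→(18,32)  cross = 18·32 − 18·17.5 = 261.0000; (r_i+r_j)·cross = 36·261.0000 = 9396.0000
edge 4: (18,32)→(6.5,38)  cross = 18·38 − 6.5·32 = 476.0000; (r_i+r_j)·cross = 24.5·476.0000 = 11662.0000
edge 5: (6.5,38)→(5,36.5)  cross = 6.5·36.5 − 5·38 = 47.2500; (r_i+r_j)·cross = 11.5·47.2500 = 543.3750
Σcross = 538.5000 → A = |Σcross|/2 = 269.2500 mm²
Σ(r_i+r_j)·cross = 19201.5000 → first moment M = |Σ|/6 = 3200.2500
R_c = M/A = 3200.2500/269.2500 = 11.8858 mm
θ = 51° = 0.890118 rad
V = θ·R_c·A = 0.890118·11.8858·269.2500 = 2848.600 mm³

Volume = 2848.600 mm³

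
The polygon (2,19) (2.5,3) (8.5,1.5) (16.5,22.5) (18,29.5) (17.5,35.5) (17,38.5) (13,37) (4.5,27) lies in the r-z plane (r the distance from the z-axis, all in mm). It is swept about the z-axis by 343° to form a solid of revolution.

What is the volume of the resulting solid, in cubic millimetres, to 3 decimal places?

Profile (r,z), 9 vertices: (2,19) (2.5,3) (8.5,1.5) (16.5,22.5) (18,29.5) (17.5,35.5) (17,38.5) (13,37) (4.5,27)
edge 0: (2,19)→(2.5,3)  cross = 2·3 − 2.5·19 = -41.5000; (r_i+r_j)·cross = 4.5·-41.5000 = -186.7500
edge 1: (2.5,3)→(8.5,1.5)  cross = 2.5·1.5 − 8.5·3 = -21.7500; (r_i+r_j)·cross = 11·-21.7500 = -239.2500
edge 2: (8.5,1.5)→(16.5,22.5)  cross = 8.5·22.5 − 16.5·1.5 = 166.5000; (r_i+r_j)·cross = 25·166.5000 = 4162.5000
edge 3: (16.5,22.5)→(18,29.5)  cross = 16.5·29.5 − 18·22.5 = 81.7500; (r_i+r_j)·cross = 34.5·81.7500 = 2820.3750
edge 4: (18,29.5)→(17.5,35.5)  cross = 18·35.5 − 17.5·29.5 = 122.7500; (r_i+r_j)·cross = 35.5·122.7500 = 4357.6250
edge 5: (17.5,35.5)→(17,38.5)  cross = 17.5·38.5 − 17·35.5 = 70.2500; (r_i+r_j)·cross = 34.5·70.2500 = 2423.6250
edge 6: (17,38.5)→(13,37)  cross = 17·37 − 13·38.5 = 128.5000; (r_i+r_j)·cross = 30·128.5000 = 3855.0000
edge 7: (13,37)→(4.5,27)  cross = 13·27 − 4.5·37 = 184.5000; (r_i+r_j)·cross = 17.5·184.5000 = 3228.7500
edge 8: (4.5,27)→(2,19)  cross = 4.5·19 − 2·27 = 31.5000; (r_i+r_j)·cross = 6.5·31.5000 = 204.7500
Σcross = 722.5000 → A = |Σcross|/2 = 361.2500 mm²
Σ(r_i+r_j)·cross = 20626.6250 → first moment M = |Σ|/6 = 3437.7708
R_c = M/A = 3437.7708/361.2500 = 9.5163 mm
θ = 343° = 5.986479 rad
V = θ·R_c·A = 5.986479·9.5163·361.2500 = 20580.144 mm³

Volume = 20580.144 mm³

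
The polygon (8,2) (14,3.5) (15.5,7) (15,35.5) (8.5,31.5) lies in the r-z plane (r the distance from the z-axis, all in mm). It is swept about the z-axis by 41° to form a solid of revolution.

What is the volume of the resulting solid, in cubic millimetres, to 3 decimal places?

Profile (r,z), 5 vertices: (8,2) (14,3.5) (15.5,7) (15,35.5) (8.5,31.5)
edge 0: (8,2)→(14,3.5)  cross = 8·3.5 − 14·2 = 0.0000; (r_i+r_j)·cross = 22·0.0000 = 0.0000
edge 1: (14,3.5)→(15.5,7)  cross = 14·7 − 15.5·3.5 = 43.7500; (r_i+r_j)·cross = 29.5·43.7500 = 1290.6250
edge 2: (15.5,7)→(15,35.5)  cross = 15.5·35.5 − 15·7 = 445.2500; (r_i+r_j)·cross = 30.5·445.2500 = 13580.1250
edge 3: (15,35.5)→(8.5,31.5)  cross = 15·31.5 − 8.5·35.5 = 170.7500; (r_i+r_j)·cross = 23.5·170.7500 = 4012.6250
edge 4: (8.5,31.5)→(8,2)  cross = 8.5·2 − 8·31.5 = -235.0000; (r_i+r_j)·cross = 16.5·-235.0000 = -3877.5000
Σcross = 424.7500 → A = |Σcross|/2 = 212.3750 mm²
Σ(r_i+r_j)·cross = 15005.8750 → first moment M = |Σ|/6 = 2500.9792
R_c = M/A = 2500.9792/212.3750 = 11.7762 mm
θ = 41° = 0.715585 rad
V = θ·R_c·A = 0.715585·11.7762·212.3750 = 1789.663 mm³

Volume = 1789.663 mm³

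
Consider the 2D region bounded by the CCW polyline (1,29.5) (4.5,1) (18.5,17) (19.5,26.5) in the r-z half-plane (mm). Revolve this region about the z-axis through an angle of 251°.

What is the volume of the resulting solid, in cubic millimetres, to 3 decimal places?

Volume = 13062.928 mm³

Profile (r,z), 4 vertices: (1,29.5) (4.5,1) (18.5,17) (19.5,26.5)
edge 0: (1,29.5)→(4.5,1)  cross = 1·1 − 4.5·29.5 = -131.7500; (r_i+r_j)·cross = 5.5·-131.7500 = -724.6250
edge 1: (4.5,1)→(18.5,17)  cross = 4.5·17 − 18.5·1 = 58.0000; (r_i+r_j)·cross = 23·58.0000 = 1334.0000
edge 2: (18.5,17)→(19.5,26.5)  cross = 18.5·26.5 − 19.5·17 = 158.7500; (r_i+r_j)·cross = 38·158.7500 = 6032.5000
edge 3: (19.5,26.5)→(1,29.5)  cross = 19.5·29.5 − 1·26.5 = 548.7500; (r_i+r_j)·cross = 20.5·548.7500 = 11249.3750
Σcross = 633.7500 → A = |Σcross|/2 = 316.8750 mm²
Σ(r_i+r_j)·cross = 17891.2500 → first moment M = |Σ|/6 = 2981.8750
R_c = M/A = 2981.8750/316.8750 = 9.4103 mm
θ = 251° = 4.380776 rad
V = θ·R_c·A = 4.380776·9.4103·316.8750 = 13062.928 mm³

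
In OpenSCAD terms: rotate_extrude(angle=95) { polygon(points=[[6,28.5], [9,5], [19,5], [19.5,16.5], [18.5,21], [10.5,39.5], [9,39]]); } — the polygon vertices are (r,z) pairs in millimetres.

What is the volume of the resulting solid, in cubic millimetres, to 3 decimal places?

Profile (r,z), 7 vertices: (6,28.5) (9,5) (19,5) (19.5,16.5) (18.5,21) (10.5,39.5) (9,39)
edge 0: (6,28.5)→(9,5)  cross = 6·5 − 9·28.5 = -226.5000; (r_i+r_j)·cross = 15·-226.5000 = -3397.5000
edge 1: (9,5)→(19,5)  cross = 9·5 − 19·5 = -50.0000; (r_i+r_j)·cross = 28·-50.0000 = -1400.0000
edge 2: (19,5)→(19.5,16.5)  cross = 19·16.5 − 19.5·5 = 216.0000; (r_i+r_j)·cross = 38.5·216.0000 = 8316.0000
edge 3: (19.5,16.5)→(18.5,21)  cross = 19.5·21 − 18.5·16.5 = 104.2500; (r_i+r_j)·cross = 38·104.2500 = 3961.5000
edge 4: (18.5,21)→(10.5,39.5)  cross = 18.5·39.5 − 10.5·21 = 510.2500; (r_i+r_j)·cross = 29·510.2500 = 14797.2500
edge 5: (10.5,39.5)→(9,39)  cross = 10.5·39 − 9·39.5 = 54.0000; (r_i+r_j)·cross = 19.5·54.0000 = 1053.0000
edge 6: (9,39)→(6,28.5)  cross = 9·28.5 − 6·39 = 22.5000; (r_i+r_j)·cross = 15·22.5000 = 337.5000
Σcross = 630.5000 → A = |Σcross|/2 = 315.2500 mm²
Σ(r_i+r_j)·cross = 23667.7500 → first moment M = |Σ|/6 = 3944.6250
R_c = M/A = 3944.6250/315.2500 = 12.5127 mm
θ = 95° = 1.658063 rad
V = θ·R_c·A = 1.658063·12.5127·315.2500 = 6540.436 mm³

Volume = 6540.436 mm³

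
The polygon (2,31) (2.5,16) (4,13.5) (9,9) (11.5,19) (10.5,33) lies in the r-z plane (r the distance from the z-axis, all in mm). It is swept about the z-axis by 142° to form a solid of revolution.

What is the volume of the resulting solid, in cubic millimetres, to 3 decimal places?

Volume = 2922.253 mm³

Profile (r,z), 6 vertices: (2,31) (2.5,16) (4,13.5) (9,9) (11.5,19) (10.5,33)
edge 0: (2,31)→(2.5,16)  cross = 2·16 − 2.5·31 = -45.5000; (r_i+r_j)·cross = 4.5·-45.5000 = -204.7500
edge 1: (2.5,16)→(4,13.5)  cross = 2.5·13.5 − 4·16 = -30.2500; (r_i+r_j)·cross = 6.5·-30.2500 = -196.6250
edge 2: (4,13.5)→(9,9)  cross = 4·9 − 9·13.5 = -85.5000; (r_i+r_j)·cross = 13·-85.5000 = -1111.5000
edge 3: (9,9)→(11.5,19)  cross = 9·19 − 11.5·9 = 67.5000; (r_i+r_j)·cross = 20.5·67.5000 = 1383.7500
edge 4: (11.5,19)→(10.5,33)  cross = 11.5·33 − 10.5·19 = 180.0000; (r_i+r_j)·cross = 22·180.0000 = 3960.0000
edge 5: (10.5,33)→(2,31)  cross = 10.5·31 − 2·33 = 259.5000; (r_i+r_j)·cross = 12.5·259.5000 = 3243.7500
Σcross = 345.7500 → A = |Σcross|/2 = 172.8750 mm²
Σ(r_i+r_j)·cross = 7074.6250 → first moment M = |Σ|/6 = 1179.1042
R_c = M/A = 1179.1042/172.8750 = 6.8206 mm
θ = 142° = 2.478368 rad
V = θ·R_c·A = 2.478368·6.8206·172.8750 = 2922.253 mm³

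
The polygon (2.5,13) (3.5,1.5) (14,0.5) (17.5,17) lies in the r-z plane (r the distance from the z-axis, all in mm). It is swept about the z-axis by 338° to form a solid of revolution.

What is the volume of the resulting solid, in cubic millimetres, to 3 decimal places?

Profile (r,z), 4 vertices: (2.5,13) (3.5,1.5) (14,0.5) (17.5,17)
edge 0: (2.5,13)→(3.5,1.5)  cross = 2.5·1.5 − 3.5·13 = -41.7500; (r_i+r_j)·cross = 6·-41.7500 = -250.5000
edge 1: (3.5,1.5)→(14,0.5)  cross = 3.5·0.5 − 14·1.5 = -19.2500; (r_i+r_j)·cross = 17.5·-19.2500 = -336.8750
edge 2: (14,0.5)→(17.5,17)  cross = 14·17 − 17.5·0.5 = 229.2500; (r_i+r_j)·cross = 31.5·229.2500 = 7221.3750
edge 3: (17.5,17)→(2.5,13)  cross = 17.5·13 − 2.5·17 = 185.0000; (r_i+r_j)·cross = 20·185.0000 = 3700.0000
Σcross = 353.2500 → A = |Σcross|/2 = 176.6250 mm²
Σ(r_i+r_j)·cross = 10334.0000 → first moment M = |Σ|/6 = 1722.3333
R_c = M/A = 1722.3333/176.6250 = 9.7514 mm
θ = 338° = 5.899213 rad
V = θ·R_c·A = 5.899213·9.7514·176.6250 = 10160.411 mm³

Volume = 10160.411 mm³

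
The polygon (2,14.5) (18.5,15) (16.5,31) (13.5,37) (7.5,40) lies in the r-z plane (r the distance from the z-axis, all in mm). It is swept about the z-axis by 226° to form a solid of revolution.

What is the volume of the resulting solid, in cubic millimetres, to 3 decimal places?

Volume = 11880.337 mm³

Profile (r,z), 5 vertices: (2,14.5) (18.5,15) (16.5,31) (13.5,37) (7.5,40)
edge 0: (2,14.5)→(18.5,15)  cross = 2·15 − 18.5·14.5 = -238.2500; (r_i+r_j)·cross = 20.5·-238.2500 = -4884.1250
edge 1: (18.5,15)→(16.5,31)  cross = 18.5·31 − 16.5·15 = 326.0000; (r_i+r_j)·cross = 35·326.0000 = 11410.0000
edge 2: (16.5,31)→(13.5,37)  cross = 16.5·37 − 13.5·31 = 192.0000; (r_i+r_j)·cross = 30·192.0000 = 5760.0000
edge 3: (13.5,37)→(7.5,40)  cross = 13.5·40 − 7.5·37 = 262.5000; (r_i+r_j)·cross = 21·262.5000 = 5512.5000
edge 4: (7.5,40)→(2,14.5)  cross = 7.5·14.5 − 2·40 = 28.7500; (r_i+r_j)·cross = 9.5·28.7500 = 273.1250
Σcross = 571.0000 → A = |Σcross|/2 = 285.5000 mm²
Σ(r_i+r_j)·cross = 18071.5000 → first moment M = |Σ|/6 = 3011.9167
R_c = M/A = 3011.9167/285.5000 = 10.5496 mm
θ = 226° = 3.944444 rad
V = θ·R_c·A = 3.944444·10.5496·285.5000 = 11880.337 mm³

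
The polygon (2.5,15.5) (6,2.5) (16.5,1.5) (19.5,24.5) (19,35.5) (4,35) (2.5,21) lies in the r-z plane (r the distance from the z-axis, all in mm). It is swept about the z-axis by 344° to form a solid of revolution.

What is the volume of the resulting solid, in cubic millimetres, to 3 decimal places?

Profile (r,z), 7 vertices: (2.5,15.5) (6,2.5) (16.5,1.5) (19.5,24.5) (19,35.5) (4,35) (2.5,21)
edge 0: (2.5,15.5)→(6,2.5)  cross = 2.5·2.5 − 6·15.5 = -86.7500; (r_i+r_j)·cross = 8.5·-86.7500 = -737.3750
edge 1: (6,2.5)→(16.5,1.5)  cross = 6·1.5 − 16.5·2.5 = -32.2500; (r_i+r_j)·cross = 22.5·-32.2500 = -725.6250
edge 2: (16.5,1.5)→(19.5,24.5)  cross = 16.5·24.5 − 19.5·1.5 = 375.0000; (r_i+r_j)·cross = 36·375.0000 = 13500.0000
edge 3: (19.5,24.5)→(19,35.5)  cross = 19.5·35.5 − 19·24.5 = 226.7500; (r_i+r_j)·cross = 38.5·226.7500 = 8729.8750
edge 4: (19,35.5)→(4,35)  cross = 19·35 − 4·35.5 = 523.0000; (r_i+r_j)·cross = 23·523.0000 = 12029.0000
edge 5: (4,35)→(2.5,21)  cross = 4·21 − 2.5·35 = -3.5000; (r_i+r_j)·cross = 6.5·-3.5000 = -22.7500
edge 6: (2.5,21)→(2.5,15.5)  cross = 2.5·15.5 − 2.5·21 = -13.7500; (r_i+r_j)·cross = 5·-13.7500 = -68.7500
Σcross = 988.5000 → A = |Σcross|/2 = 494.2500 mm²
Σ(r_i+r_j)·cross = 32704.3750 → first moment M = |Σ|/6 = 5450.7292
R_c = M/A = 5450.7292/494.2500 = 11.0283 mm
θ = 344° = 6.003933 rad
V = θ·R_c·A = 6.003933·11.0283·494.2500 = 32725.811 mm³

Volume = 32725.811 mm³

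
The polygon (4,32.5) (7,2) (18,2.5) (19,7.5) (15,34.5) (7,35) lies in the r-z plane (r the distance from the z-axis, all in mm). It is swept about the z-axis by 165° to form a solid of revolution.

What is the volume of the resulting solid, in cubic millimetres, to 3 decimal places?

Volume = 12489.663 mm³

Profile (r,z), 6 vertices: (4,32.5) (7,2) (18,2.5) (19,7.5) (15,34.5) (7,35)
edge 0: (4,32.5)→(7,2)  cross = 4·2 − 7·32.5 = -219.5000; (r_i+r_j)·cross = 11·-219.5000 = -2414.5000
edge 1: (7,2)→(18,2.5)  cross = 7·2.5 − 18·2 = -18.5000; (r_i+r_j)·cross = 25·-18.5000 = -462.5000
edge 2: (18,2.5)→(19,7.5)  cross = 18·7.5 − 19·2.5 = 87.5000; (r_i+r_j)·cross = 37·87.5000 = 3237.5000
edge 3: (19,7.5)→(15,34.5)  cross = 19·34.5 − 15·7.5 = 543.0000; (r_i+r_j)·cross = 34·543.0000 = 18462.0000
edge 4: (15,34.5)→(7,35)  cross = 15·35 − 7·34.5 = 283.5000; (r_i+r_j)·cross = 22·283.5000 = 6237.0000
edge 5: (7,35)→(4,32.5)  cross = 7·32.5 − 4·35 = 87.5000; (r_i+r_j)·cross = 11·87.5000 = 962.5000
Σcross = 763.5000 → A = |Σcross|/2 = 381.7500 mm²
Σ(r_i+r_j)·cross = 26022.0000 → first moment M = |Σ|/6 = 4337.0000
R_c = M/A = 4337.0000/381.7500 = 11.3608 mm
θ = 165° = 2.879793 rad
V = θ·R_c·A = 2.879793·11.3608·381.7500 = 12489.663 mm³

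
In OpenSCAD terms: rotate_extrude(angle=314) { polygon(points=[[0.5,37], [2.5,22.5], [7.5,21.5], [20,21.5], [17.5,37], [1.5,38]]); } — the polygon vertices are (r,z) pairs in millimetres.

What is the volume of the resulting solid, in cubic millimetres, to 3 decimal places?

Profile (r,z), 6 vertices: (0.5,37) (2.5,22.5) (7.5,21.5) (20,21.5) (17.5,37) (1.5,38)
edge 0: (0.5,37)→(2.5,22.5)  cross = 0.5·22.5 − 2.5·37 = -81.2500; (r_i+r_j)·cross = 3·-81.2500 = -243.7500
edge 1: (2.5,22.5)→(7.5,21.5)  cross = 2.5·21.5 − 7.5·22.5 = -115.0000; (r_i+r_j)·cross = 10·-115.0000 = -1150.0000
edge 2: (7.5,21.5)→(20,21.5)  cross = 7.5·21.5 − 20·21.5 = -268.7500; (r_i+r_j)·cross = 27.5·-268.7500 = -7390.6250
edge 3: (20,21.5)→(17.5,37)  cross = 20·37 − 17.5·21.5 = 363.7500; (r_i+r_j)·cross = 37.5·363.7500 = 13640.6250
edge 4: (17.5,37)→(1.5,38)  cross = 17.5·38 − 1.5·37 = 609.5000; (r_i+r_j)·cross = 19·609.5000 = 11580.5000
edge 5: (1.5,38)→(0.5,37)  cross = 1.5·37 − 0.5·38 = 36.5000; (r_i+r_j)·cross = 2·36.5000 = 73.0000
Σcross = 544.7500 → A = |Σcross|/2 = 272.3750 mm²
Σ(r_i+r_j)·cross = 16509.7500 → first moment M = |Σ|/6 = 2751.6250
R_c = M/A = 2751.6250/272.3750 = 10.1023 mm
θ = 314° = 5.480334 rad
V = θ·R_c·A = 5.480334·10.1023·272.3750 = 15079.824 mm³

Volume = 15079.824 mm³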